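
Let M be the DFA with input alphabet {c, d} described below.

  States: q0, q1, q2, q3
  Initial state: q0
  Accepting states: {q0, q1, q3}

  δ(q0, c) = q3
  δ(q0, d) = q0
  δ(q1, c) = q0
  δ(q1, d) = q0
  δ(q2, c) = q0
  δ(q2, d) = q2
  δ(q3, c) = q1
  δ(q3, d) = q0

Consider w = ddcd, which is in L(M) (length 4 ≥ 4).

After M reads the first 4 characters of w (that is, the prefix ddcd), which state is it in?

Run of M on the first 4 characters of w = d d c d:
  step 0: q0  (start)
  step 1: q0  (read d: q0→q0)
  step 2: q0  (read d: q0→q0)
  step 3: q3  (read c: q0→q3)
  step 4: q0  (read d: q3→q0)

After reading 4 characters, M is in state q0.

q0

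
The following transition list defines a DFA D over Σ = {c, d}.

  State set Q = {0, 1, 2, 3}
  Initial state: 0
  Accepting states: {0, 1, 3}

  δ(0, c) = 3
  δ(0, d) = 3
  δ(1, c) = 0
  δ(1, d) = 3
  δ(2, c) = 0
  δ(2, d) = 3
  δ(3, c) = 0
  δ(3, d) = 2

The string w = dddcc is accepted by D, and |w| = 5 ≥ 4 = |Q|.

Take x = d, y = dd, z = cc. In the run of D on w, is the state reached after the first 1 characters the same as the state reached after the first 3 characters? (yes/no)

yes

State sequence: 0 -d-> 3 -d-> 2 -d-> 3

After x (step 1): 3. After xy (step 3): 3.
They match, so y = dd drives D around a cycle from 3 back to itself; pumping y any number of times keeps D in 3 before reading z, and xyⁱz ∈ L(D) for every i ≥ 0.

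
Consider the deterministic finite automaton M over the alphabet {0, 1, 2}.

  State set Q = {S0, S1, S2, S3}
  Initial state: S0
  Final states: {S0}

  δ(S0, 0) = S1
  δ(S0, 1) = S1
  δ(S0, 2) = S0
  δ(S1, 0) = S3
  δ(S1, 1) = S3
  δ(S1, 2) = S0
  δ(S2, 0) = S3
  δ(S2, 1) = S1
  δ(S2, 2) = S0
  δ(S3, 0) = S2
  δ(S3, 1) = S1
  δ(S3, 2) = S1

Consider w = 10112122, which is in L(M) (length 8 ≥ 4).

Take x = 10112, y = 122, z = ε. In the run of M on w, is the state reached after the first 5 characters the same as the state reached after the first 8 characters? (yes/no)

State sequence: S0 -1-> S1 -0-> S3 -1-> S1 -1-> S3 -2-> S1 -1-> S3 -2-> S1 -2-> S0

After x (step 5): S1. After xy (step 8): S0.
They differ (S1 ≠ S0), so y is not a cycle from the state after x; this split is not the one the pumping-lemma construction produces, and pumping y need not keep the string in L(M).

no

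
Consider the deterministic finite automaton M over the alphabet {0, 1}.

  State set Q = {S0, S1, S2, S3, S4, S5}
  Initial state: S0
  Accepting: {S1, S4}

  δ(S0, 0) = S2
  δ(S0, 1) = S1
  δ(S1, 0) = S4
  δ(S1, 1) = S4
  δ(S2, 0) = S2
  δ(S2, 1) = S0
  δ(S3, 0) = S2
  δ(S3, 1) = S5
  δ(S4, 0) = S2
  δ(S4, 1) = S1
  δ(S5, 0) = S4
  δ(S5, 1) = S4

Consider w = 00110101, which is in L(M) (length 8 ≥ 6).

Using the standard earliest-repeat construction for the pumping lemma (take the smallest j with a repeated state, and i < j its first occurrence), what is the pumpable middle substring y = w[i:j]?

0

Run of M on w = 0 0 1 1 0 1 0 1:
  step 0: S0  (start)
  step 1: S2  (read 0: S0→S2)
  step 2: S2  (read 0: S2→S2)   ← first repeat (S2 seen earlier)
  step 3: S0  (read 1: S2→S0)
  step 4: S1  (read 1: S0→S1)
  step 5: S4  (read 0: S1→S4)
  step 6: S1  (read 1: S4→S1)
  step 7: S4  (read 0: S1→S4)
  step 8: S1  (read 1: S4→S1)

So i = 1, j = 2, giving x = w[0:1] = 0, y = w[1:2] = 0, z = w[2:8] = 110101.
Check: |xy| = 2 ≤ 6 and |y| = 1 ≥ 1. Reading y takes M from S2 back to S2, so every xyⁱz is accepted.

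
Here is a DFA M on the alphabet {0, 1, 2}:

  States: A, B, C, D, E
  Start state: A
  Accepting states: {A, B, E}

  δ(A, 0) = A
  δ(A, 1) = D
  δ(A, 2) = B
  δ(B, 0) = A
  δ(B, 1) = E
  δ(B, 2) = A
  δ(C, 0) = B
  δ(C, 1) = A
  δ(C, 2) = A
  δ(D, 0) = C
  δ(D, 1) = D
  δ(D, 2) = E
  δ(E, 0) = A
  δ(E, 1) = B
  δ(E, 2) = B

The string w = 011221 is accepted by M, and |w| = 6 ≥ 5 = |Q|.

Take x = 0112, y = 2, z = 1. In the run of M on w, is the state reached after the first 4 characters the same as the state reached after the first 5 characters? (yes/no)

no

State sequence: A -0-> A -1-> D -1-> D -2-> E -2-> B

After x (step 4): E. After xy (step 5): B.
They differ (E ≠ B), so y is not a cycle from the state after x; this split is not the one the pumping-lemma construction produces, and pumping y need not keep the string in L(M).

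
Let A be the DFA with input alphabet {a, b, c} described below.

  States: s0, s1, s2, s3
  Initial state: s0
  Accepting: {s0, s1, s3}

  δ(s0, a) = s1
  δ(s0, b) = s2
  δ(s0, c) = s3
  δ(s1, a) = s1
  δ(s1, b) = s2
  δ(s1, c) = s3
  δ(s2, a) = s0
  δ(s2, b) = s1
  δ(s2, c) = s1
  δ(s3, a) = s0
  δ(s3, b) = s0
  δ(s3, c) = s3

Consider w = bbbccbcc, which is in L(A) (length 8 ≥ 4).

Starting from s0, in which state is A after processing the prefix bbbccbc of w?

s3

Run of A on the first 7 characters of w = b b b c c b c:
  step 0: s0  (start)
  step 1: s2  (read b: s0→s2)
  step 2: s1  (read b: s2→s1)
  step 3: s2  (read b: s1→s2)
  step 4: s1  (read c: s2→s1)
  step 5: s3  (read c: s1→s3)
  step 6: s0  (read b: s3→s0)
  step 7: s3  (read c: s0→s3)

After reading 7 characters, A is in state s3.
(This kind of state-tracing is the core of the pumping-lemma construction: with 4 states, pigeonhole forces a repeat within the first 4 steps.)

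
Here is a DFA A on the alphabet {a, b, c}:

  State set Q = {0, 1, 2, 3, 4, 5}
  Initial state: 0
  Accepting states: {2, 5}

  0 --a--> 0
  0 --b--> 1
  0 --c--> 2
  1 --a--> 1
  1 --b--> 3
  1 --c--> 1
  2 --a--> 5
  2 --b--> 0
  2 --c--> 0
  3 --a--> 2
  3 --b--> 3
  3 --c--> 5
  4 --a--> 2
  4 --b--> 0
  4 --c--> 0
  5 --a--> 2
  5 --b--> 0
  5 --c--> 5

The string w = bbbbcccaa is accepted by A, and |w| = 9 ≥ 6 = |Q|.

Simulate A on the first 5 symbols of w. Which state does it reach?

5

Run of A on the first 5 characters of w = b b b b c:
  step 0: 0  (start)
  step 1: 1  (read b: 0→1)
  step 2: 3  (read b: 1→3)
  step 3: 3  (read b: 3→3)
  step 4: 3  (read b: 3→3)
  step 5: 5  (read c: 3→5)

After reading 5 characters, A is in state 5.
(This kind of state-tracing is the core of the pumping-lemma construction: with 6 states, pigeonhole forces a repeat within the first 6 steps.)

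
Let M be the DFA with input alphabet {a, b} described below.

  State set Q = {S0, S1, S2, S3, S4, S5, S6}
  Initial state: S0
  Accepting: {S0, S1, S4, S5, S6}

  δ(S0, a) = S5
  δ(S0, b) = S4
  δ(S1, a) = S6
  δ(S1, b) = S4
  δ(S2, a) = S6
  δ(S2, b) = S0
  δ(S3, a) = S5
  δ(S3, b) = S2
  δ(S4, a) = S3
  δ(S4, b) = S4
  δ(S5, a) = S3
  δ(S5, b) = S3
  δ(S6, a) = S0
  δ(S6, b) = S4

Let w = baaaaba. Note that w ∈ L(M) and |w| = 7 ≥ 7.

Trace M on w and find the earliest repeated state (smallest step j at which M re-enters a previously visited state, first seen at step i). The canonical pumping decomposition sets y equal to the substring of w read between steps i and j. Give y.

aa

State sequence: S0 -b-> S4 -a-> S3 -a-> S5 -a-> S3 -a-> S5 -b-> S3 -a-> S5
First repeat at step 4: S3 was already visited.

So i = 2, j = 4, giving x = w[0:2] = ba, y = w[2:4] = aa, z = w[4:7] = aba.
Check: |xy| = 4 ≤ 7 and |y| = 2 ≥ 1. Reading y takes M from S3 back to S3, so every xyⁱz is accepted.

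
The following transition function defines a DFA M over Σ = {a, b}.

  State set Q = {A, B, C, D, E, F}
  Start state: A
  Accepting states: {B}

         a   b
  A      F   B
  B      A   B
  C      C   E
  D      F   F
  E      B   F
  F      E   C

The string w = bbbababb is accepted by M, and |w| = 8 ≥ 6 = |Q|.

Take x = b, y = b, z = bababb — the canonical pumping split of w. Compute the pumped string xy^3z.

xy^3z = b·b·b·b·bababb = bbbbbababb.
Reading y = b takes M from B back to B, so after x·y·y·y the machine is still in B, and z then leads to the accepting state B. Hence bbbbbababb ∈ L(M).

bbbbbababb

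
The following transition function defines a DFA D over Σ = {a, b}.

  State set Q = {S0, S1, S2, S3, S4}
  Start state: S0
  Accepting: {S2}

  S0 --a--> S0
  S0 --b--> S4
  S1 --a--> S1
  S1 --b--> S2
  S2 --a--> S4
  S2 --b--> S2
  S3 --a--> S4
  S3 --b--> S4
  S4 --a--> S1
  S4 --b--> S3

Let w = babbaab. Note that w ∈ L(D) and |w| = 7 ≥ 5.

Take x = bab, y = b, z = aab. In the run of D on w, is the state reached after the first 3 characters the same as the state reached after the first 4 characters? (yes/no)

Run of D on the first 4 characters of w = b a b b:
  step 0: S0  (start)
  step 1: S4  (read b: S0→S4)
  step 2: S1  (read a: S4→S1)
  step 3: S2  (read b: S1→S2)
  step 4: S2  (read b: S2→S2)

After x (step 3): S2. After xy (step 4): S2.
They match, so y = b drives D around a cycle from S2 back to itself; pumping y any number of times keeps D in S2 before reading z, and xyⁱz ∈ L(D) for every i ≥ 0.

yes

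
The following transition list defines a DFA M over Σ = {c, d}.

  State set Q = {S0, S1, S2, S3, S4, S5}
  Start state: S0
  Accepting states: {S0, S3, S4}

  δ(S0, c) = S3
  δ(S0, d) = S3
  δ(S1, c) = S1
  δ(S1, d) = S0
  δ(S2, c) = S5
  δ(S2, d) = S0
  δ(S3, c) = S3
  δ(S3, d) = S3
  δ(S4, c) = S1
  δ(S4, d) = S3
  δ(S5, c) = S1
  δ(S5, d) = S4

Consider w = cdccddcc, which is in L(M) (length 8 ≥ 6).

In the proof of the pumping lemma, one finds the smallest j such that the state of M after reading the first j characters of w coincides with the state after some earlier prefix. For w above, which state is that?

S3

State sequence: S0 -c-> S3 -d-> S3 -c-> S3 -c-> S3 -d-> S3 -d-> S3 -c-> S3 -c-> S3
First repeat at step 2: S3 was already visited.

The earliest repeat is at step j = 2: M is in S3, which it already visited at step i = 1.
The DFA has 6 states, so the proof of the pumping lemma guarantees a repeated state among the first 6+1 visited; the segment between the two visits is the pumpable y.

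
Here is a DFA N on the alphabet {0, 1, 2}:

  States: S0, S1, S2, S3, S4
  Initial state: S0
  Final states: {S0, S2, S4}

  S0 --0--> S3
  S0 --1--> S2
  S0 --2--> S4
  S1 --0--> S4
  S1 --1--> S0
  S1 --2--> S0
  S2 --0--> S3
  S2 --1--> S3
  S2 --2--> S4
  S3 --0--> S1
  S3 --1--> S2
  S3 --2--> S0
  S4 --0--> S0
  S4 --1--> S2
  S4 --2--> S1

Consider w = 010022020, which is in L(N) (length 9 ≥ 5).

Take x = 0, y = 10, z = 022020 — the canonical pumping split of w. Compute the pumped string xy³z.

xy^3z = 0·10·10·10·022020 = 0101010022020.
Reading y = 10 takes N from S3 back to S3, so after x·y·y·y the machine is still in S3, and z then leads to the accepting state S0. Hence 0101010022020 ∈ L(N).

0101010022020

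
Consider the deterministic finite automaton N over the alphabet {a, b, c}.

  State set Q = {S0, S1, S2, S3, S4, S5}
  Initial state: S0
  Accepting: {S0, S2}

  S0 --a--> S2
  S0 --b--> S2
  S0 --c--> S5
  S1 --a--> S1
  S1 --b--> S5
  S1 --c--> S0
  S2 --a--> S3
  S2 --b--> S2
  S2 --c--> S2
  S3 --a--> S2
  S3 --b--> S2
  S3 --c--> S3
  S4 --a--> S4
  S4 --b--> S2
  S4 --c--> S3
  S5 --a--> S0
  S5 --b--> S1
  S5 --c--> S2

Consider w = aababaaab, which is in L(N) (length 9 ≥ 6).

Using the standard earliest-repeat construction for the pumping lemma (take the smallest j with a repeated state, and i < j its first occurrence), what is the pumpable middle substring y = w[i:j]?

State sequence: S0 -a-> S2 -a-> S3 -b-> S2 -a-> S3 -b-> S2 -a-> S3 -a-> S2 -a-> S3 -b-> S2
First repeat at step 3: S2 was already visited.

So i = 1, j = 3, giving x = w[0:1] = a, y = w[1:3] = ab, z = w[3:9] = abaaab.
Check: |xy| = 3 ≤ 6 and |y| = 2 ≥ 1. Reading y takes N from S2 back to S2, so every xyⁱz is accepted.
The DFA has 6 states, so the proof of the pumping lemma guarantees a repeated state among the first 6+1 visited; the segment between the two visits is the pumpable y.

ab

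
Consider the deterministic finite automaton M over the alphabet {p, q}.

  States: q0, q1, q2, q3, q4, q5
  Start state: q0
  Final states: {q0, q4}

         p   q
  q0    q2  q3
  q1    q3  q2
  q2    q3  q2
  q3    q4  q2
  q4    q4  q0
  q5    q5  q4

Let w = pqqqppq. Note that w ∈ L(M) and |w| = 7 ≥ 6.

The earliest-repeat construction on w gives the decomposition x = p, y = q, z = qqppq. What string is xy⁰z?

xy⁰z = xz = p·qqppq = pqqppq.
Reading y = q takes M from q2 back to q2, so after x the machine is still in q2, and z then leads to the accepting state q0. Hence pqqppq ∈ L(M).

pqqppq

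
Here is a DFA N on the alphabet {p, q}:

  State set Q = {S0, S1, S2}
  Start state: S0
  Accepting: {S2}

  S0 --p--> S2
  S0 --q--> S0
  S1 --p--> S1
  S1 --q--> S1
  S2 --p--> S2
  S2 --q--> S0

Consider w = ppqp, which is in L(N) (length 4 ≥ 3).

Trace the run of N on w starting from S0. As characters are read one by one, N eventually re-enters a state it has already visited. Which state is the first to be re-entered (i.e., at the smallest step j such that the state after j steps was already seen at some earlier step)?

S2

Run of N on w = p p q p:
  step 0: S0  (start)
  step 1: S2  (read p: S0→S2)
  step 2: S2  (read p: S2→S2)   ← first repeat (S2 seen earlier)
  step 3: S0  (read q: S2→S0)
  step 4: S2  (read p: S0→S2)

The earliest repeat is at step j = 2: N is in S2, which it already visited at step i = 1.
The DFA has 3 states, so the proof of the pumping lemma guarantees a repeated state among the first 3+1 visited; the segment between the two visits is the pumpable y.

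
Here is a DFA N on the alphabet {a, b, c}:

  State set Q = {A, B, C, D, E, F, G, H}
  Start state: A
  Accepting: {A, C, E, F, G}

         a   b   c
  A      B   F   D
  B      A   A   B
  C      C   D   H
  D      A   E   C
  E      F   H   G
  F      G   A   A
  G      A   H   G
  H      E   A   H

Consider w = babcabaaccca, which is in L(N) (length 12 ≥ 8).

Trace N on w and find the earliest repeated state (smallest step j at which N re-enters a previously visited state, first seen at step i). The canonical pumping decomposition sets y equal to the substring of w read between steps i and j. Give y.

Run of N on w = b a b c a b a a c c c a:
  step 0: A  (start)
  step 1: F  (read b: A→F)
  step 2: G  (read a: F→G)
  step 3: H  (read b: G→H)
  step 4: H  (read c: H→H)   ← first repeat (H seen earlier)
  step 5: E  (read a: H→E)
  step 6: H  (read b: E→H)
  step 7: E  (read a: H→E)
  step 8: F  (read a: E→F)
  step 9: A  (read c: F→A)
  step 10: D  (read c: A→D)
  step 11: C  (read c: D→C)
  step 12: C  (read a: C→C)

So i = 3, j = 4, giving x = w[0:3] = bab, y = w[3:4] = c, z = w[4:12] = abaaccca.
Check: |xy| = 4 ≤ 8 and |y| = 1 ≥ 1. Reading y takes N from H back to H, so every xyⁱz is accepted.

c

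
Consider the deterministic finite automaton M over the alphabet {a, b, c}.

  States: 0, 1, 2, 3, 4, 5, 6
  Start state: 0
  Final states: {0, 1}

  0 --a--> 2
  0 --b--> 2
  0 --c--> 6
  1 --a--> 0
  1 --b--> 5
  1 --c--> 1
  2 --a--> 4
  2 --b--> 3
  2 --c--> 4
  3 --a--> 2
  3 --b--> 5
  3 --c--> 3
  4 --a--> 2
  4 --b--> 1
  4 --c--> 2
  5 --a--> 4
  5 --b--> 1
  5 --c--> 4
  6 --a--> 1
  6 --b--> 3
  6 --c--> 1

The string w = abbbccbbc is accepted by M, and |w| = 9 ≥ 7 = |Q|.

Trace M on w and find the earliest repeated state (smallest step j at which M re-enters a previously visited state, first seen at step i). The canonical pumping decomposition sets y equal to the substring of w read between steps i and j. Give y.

Run of M on w = a b b b c c b b c:
  step 0: 0  (start)
  step 1: 2  (read a: 0→2)
  step 2: 3  (read b: 2→3)
  step 3: 5  (read b: 3→5)
  step 4: 1  (read b: 5→1)
  step 5: 1  (read c: 1→1)   ← first repeat (1 seen earlier)
  step 6: 1  (read c: 1→1)
  step 7: 5  (read b: 1→5)
  step 8: 1  (read b: 5→1)
  step 9: 1  (read c: 1→1)

So i = 4, j = 5, giving x = w[0:4] = abbb, y = w[4:5] = c, z = w[5:9] = cbbc.
Check: |xy| = 5 ≤ 7 and |y| = 1 ≥ 1. Reading y takes M from 1 back to 1, so every xyⁱz is accepted.

c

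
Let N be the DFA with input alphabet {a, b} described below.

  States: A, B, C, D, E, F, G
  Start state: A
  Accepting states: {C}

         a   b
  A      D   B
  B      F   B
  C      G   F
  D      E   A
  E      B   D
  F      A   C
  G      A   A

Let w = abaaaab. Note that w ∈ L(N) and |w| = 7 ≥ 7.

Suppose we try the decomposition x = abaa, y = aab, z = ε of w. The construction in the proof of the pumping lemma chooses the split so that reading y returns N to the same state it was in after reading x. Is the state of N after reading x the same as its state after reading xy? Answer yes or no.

no

Run of N on the first 7 characters of w = a b a a a a b:
  step 0: A  (start)
  step 1: D  (read a: A→D)
  step 2: A  (read b: D→A)
  step 3: D  (read a: A→D)
  step 4: E  (read a: D→E)
  step 5: B  (read a: E→B)
  step 6: F  (read a: B→F)
  step 7: C  (read b: F→C)

After x (step 4): E. After xy (step 7): C.
They differ (E ≠ C), so y is not a cycle from the state after x; this split is not the one the pumping-lemma construction produces, and pumping y need not keep the string in L(N).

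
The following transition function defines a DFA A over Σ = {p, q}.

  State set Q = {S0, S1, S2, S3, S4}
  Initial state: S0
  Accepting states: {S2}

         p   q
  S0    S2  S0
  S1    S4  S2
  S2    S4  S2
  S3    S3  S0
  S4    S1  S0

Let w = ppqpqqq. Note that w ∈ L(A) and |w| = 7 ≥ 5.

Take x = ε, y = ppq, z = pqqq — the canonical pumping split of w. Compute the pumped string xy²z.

xy^2z = ε·ppq·ppq·pqqq = ppqppqpqqq.
Reading y = ppq takes A from S0 back to S0, so after x·y·y the machine is still in S0, and z then leads to the accepting state S2. Hence ppqppqpqqq ∈ L(A).

ppqppqpqqq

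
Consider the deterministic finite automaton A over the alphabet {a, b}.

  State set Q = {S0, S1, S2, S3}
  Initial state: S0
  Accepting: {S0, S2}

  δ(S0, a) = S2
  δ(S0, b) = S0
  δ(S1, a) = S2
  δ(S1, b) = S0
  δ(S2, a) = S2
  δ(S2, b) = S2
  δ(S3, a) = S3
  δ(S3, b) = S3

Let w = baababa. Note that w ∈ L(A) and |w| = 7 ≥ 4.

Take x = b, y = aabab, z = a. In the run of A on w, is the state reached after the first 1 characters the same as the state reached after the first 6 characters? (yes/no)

no

Run of A on the first 6 characters of w = b a a b a b:
  step 0: S0  (start)
  step 1: S0  (read b: S0→S0)
  step 2: S2  (read a: S0→S2)
  step 3: S2  (read a: S2→S2)
  step 4: S2  (read b: S2→S2)
  step 5: S2  (read a: S2→S2)
  step 6: S2  (read b: S2→S2)

After x (step 1): S0. After xy (step 6): S2.
They differ (S0 ≠ S2), so y is not a cycle from the state after x; this split is not the one the pumping-lemma construction produces, and pumping y need not keep the string in L(A).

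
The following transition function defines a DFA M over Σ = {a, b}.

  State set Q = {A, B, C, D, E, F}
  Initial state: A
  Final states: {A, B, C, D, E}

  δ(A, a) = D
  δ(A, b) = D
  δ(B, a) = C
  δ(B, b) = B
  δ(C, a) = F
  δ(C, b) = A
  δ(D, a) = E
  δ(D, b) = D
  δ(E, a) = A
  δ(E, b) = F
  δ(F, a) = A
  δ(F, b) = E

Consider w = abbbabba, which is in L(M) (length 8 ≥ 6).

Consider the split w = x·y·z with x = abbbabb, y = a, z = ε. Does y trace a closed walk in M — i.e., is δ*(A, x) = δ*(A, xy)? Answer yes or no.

no

Run of M on the first 8 characters of w = a b b b a b b a:
  step 0: A  (start)
  step 1: D  (read a: A→D)
  step 2: D  (read b: D→D)
  step 3: D  (read b: D→D)
  step 4: D  (read b: D→D)
  step 5: E  (read a: D→E)
  step 6: F  (read b: E→F)
  step 7: E  (read b: F→E)
  step 8: A  (read a: E→A)

After x (step 7): E. After xy (step 8): A.
They differ (E ≠ A), so y is not a cycle from the state after x; this split is not the one the pumping-lemma construction produces, and pumping y need not keep the string in L(M).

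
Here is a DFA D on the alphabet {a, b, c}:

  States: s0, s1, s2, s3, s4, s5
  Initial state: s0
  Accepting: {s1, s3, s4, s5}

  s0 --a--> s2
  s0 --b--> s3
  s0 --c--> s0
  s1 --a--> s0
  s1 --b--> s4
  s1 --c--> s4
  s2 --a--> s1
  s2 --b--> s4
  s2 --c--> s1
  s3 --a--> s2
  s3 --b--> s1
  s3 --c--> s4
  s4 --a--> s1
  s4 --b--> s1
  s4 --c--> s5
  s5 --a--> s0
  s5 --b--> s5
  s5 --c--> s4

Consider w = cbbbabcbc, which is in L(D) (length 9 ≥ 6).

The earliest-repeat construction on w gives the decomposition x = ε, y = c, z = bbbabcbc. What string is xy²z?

xy^2z = ε·c·c·bbbabcbc = ccbbbabcbc.
Reading y = c takes D from s0 back to s0, so after x·y·y the machine is still in s0, and z then leads to the accepting state s4. Hence ccbbbabcbc ∈ L(D).

ccbbbabcbc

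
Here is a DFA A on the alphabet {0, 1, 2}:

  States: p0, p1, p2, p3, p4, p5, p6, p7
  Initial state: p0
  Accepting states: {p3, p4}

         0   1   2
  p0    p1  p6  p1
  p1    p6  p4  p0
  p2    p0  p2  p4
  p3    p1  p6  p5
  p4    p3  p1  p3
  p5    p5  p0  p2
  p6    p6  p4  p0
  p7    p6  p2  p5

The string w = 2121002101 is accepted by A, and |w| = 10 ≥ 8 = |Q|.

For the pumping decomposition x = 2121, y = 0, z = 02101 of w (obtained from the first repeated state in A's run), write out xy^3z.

xy^3z = 2121·0·0·0·02101 = 212100002101.
Reading y = 0 takes A from p6 back to p6, so after x·y·y·y the machine is still in p6, and z then leads to the accepting state p4. Hence 212100002101 ∈ L(A).

212100002101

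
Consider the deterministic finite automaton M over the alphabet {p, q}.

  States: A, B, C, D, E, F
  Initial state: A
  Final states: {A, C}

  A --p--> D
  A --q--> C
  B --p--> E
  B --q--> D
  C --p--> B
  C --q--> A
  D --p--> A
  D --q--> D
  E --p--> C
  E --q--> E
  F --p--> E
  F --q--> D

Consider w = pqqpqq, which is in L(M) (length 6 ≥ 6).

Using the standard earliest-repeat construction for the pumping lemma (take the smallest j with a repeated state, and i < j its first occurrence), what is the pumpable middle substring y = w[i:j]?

q

Run of M on w = p q q p q q:
  step 0: A  (start)
  step 1: D  (read p: A→D)
  step 2: D  (read q: D→D)   ← first repeat (D seen earlier)
  step 3: D  (read q: D→D)
  step 4: A  (read p: D→A)
  step 5: C  (read q: A→C)
  step 6: A  (read q: C→A)

So i = 1, j = 2, giving x = w[0:1] = p, y = w[1:2] = q, z = w[2:6] = qpqq.
Check: |xy| = 2 ≤ 6 and |y| = 1 ≥ 1. Reading y takes M from D back to D, so every xyⁱz is accepted.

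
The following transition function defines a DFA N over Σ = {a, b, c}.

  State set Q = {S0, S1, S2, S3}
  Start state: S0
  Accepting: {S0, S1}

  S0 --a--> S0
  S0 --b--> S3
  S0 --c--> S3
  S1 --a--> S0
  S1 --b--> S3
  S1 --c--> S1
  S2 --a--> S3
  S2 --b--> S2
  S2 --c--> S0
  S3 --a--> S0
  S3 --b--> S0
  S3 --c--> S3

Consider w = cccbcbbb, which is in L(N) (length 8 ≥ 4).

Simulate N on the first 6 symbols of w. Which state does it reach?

S0

State sequence: S0 -c-> S3 -c-> S3 -c-> S3 -b-> S0 -c-> S3 -b-> S0

After reading 6 characters, N is in state S0.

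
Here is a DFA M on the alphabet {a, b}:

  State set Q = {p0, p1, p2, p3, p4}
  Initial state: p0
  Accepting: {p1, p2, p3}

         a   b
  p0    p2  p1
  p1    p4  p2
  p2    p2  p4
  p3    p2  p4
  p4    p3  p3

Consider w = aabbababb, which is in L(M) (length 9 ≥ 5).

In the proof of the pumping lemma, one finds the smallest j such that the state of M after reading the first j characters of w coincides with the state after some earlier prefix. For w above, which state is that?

State sequence: p0 -a-> p2 -a-> p2 -b-> p4 -b-> p3 -a-> p2 -b-> p4 -a-> p3 -b-> p4 -b-> p3
First repeat at step 2: p2 was already visited.

The earliest repeat is at step j = 2: M is in p2, which it already visited at step i = 1.
Pumping length from the standard proof: p = 5 (the number of states). The repeated state found above gives |xy| = j ≤ 5 and |y| = j − i ≥ 1.

p2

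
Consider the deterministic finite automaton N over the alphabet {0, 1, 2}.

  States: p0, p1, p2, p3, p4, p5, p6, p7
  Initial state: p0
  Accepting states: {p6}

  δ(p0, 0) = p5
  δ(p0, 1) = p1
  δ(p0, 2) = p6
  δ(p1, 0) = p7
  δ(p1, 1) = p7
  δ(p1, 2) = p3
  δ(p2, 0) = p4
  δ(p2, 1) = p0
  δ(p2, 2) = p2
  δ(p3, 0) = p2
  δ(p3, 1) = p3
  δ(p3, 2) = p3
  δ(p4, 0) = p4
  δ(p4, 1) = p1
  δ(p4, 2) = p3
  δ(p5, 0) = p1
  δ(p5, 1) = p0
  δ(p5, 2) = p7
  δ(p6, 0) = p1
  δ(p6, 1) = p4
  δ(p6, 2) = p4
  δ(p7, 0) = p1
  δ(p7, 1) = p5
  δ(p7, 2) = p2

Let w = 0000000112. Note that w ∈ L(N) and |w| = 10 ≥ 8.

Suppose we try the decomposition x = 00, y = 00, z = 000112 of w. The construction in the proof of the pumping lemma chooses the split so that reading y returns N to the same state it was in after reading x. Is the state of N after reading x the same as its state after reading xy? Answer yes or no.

Run of N on the first 4 characters of w = 0 0 0 0:
  step 0: p0  (start)
  step 1: p5  (read 0: p0→p5)
  step 2: p1  (read 0: p5→p1)
  step 3: p7  (read 0: p1→p7)
  step 4: p1  (read 0: p7→p1)

After x (step 2): p1. After xy (step 4): p1.
They match, so y = 00 drives N around a cycle from p1 back to itself; pumping y any number of times keeps N in p1 before reading z, and xyⁱz ∈ L(N) for every i ≥ 0.

yes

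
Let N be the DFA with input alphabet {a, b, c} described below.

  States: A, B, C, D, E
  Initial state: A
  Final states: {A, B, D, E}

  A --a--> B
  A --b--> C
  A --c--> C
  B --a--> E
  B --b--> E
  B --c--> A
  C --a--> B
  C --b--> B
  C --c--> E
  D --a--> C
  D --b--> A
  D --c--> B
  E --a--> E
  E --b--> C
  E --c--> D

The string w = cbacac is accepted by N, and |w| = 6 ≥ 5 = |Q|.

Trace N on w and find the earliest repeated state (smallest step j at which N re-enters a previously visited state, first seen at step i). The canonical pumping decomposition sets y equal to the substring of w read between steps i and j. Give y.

Run of N on w = c b a c a c:
  step 0: A  (start)
  step 1: C  (read c: A→C)
  step 2: B  (read b: C→B)
  step 3: E  (read a: B→E)
  step 4: D  (read c: E→D)
  step 5: C  (read a: D→C)   ← first repeat (C seen earlier)
  step 6: E  (read c: C→E)

So i = 1, j = 5, giving x = w[0:1] = c, y = w[1:5] = baca, z = w[5:6] = c.
Check: |xy| = 5 ≤ 5 and |y| = 4 ≥ 1. Reading y takes N from C back to C, so every xyⁱz is accepted.

baca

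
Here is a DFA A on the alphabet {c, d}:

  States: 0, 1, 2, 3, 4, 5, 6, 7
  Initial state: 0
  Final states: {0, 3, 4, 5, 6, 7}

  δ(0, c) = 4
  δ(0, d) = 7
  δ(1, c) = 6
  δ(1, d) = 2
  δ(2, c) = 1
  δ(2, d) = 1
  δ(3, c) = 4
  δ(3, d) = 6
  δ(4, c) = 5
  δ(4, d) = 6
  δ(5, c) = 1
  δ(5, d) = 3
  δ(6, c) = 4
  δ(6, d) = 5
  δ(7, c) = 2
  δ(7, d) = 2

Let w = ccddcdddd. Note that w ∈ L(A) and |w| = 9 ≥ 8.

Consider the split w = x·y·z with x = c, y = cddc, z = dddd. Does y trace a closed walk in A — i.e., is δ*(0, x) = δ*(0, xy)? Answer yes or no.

Run of A on the first 5 characters of w = c c d d c:
  step 0: 0  (start)
  step 1: 4  (read c: 0→4)
  step 2: 5  (read c: 4→5)
  step 3: 3  (read d: 5→3)
  step 4: 6  (read d: 3→6)
  step 5: 4  (read c: 6→4)

After x (step 1): 4. After xy (step 5): 4.
They match, so y = cddc drives A around a cycle from 4 back to itself; pumping y any number of times keeps A in 4 before reading z, and xyⁱz ∈ L(A) for every i ≥ 0.

yes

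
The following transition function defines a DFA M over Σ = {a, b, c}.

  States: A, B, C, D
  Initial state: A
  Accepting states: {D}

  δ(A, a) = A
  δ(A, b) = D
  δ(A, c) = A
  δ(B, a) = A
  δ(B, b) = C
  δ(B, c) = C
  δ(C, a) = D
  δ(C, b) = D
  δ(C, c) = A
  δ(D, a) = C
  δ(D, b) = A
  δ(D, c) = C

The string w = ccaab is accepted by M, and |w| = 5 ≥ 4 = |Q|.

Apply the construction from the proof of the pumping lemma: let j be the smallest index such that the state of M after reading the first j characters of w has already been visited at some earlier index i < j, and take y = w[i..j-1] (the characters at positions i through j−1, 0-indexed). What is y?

c

State sequence: A -c-> A -c-> A -a-> A -a-> A -b-> D
First repeat at step 1: A was already visited.

So i = 0, j = 1, giving x = w[0:0] = ε, y = w[0:1] = c, z = w[1:5] = caab.
Check: |xy| = 1 ≤ 4 and |y| = 1 ≥ 1. Reading y takes M from A back to A, so every xyⁱz is accepted.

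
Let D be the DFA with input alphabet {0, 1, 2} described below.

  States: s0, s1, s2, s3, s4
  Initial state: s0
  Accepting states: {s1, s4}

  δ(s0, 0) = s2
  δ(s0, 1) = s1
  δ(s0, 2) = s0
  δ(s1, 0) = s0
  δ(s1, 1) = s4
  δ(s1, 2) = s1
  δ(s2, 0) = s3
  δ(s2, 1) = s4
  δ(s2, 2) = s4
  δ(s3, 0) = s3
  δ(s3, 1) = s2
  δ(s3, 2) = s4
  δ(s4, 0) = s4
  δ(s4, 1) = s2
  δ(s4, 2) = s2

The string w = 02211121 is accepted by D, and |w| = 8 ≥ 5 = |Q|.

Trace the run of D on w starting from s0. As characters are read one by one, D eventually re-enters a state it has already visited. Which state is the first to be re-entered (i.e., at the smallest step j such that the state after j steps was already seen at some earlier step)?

s2

Run of D on w = 0 2 2 1 1 1 2 1:
  step 0: s0  (start)
  step 1: s2  (read 0: s0→s2)
  step 2: s4  (read 2: s2→s4)
  step 3: s2  (read 2: s4→s2)   ← first repeat (s2 seen earlier)
  step 4: s4  (read 1: s2→s4)
  step 5: s2  (read 1: s4→s2)
  step 6: s4  (read 1: s2→s4)
  step 7: s2  (read 2: s4→s2)
  step 8: s4  (read 1: s2→s4)

The earliest repeat is at step j = 3: D is in s2, which it already visited at step i = 1.
The DFA has 5 states, so the proof of the pumping lemma guarantees a repeated state among the first 5+1 visited; the segment between the two visits is the pumpable y.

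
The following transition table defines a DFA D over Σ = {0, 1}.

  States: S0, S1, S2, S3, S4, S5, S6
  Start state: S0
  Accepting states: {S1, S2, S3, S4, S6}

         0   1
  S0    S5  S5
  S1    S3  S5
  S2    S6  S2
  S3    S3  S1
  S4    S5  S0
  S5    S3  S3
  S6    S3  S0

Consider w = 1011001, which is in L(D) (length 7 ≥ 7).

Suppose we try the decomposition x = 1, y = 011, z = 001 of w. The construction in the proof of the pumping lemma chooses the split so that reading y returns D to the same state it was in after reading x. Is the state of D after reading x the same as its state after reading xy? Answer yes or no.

Run of D on the first 4 characters of w = 1 0 1 1:
  step 0: S0  (start)
  step 1: S5  (read 1: S0→S5)
  step 2: S3  (read 0: S5→S3)
  step 3: S1  (read 1: S3→S1)
  step 4: S5  (read 1: S1→S5)

After x (step 1): S5. After xy (step 4): S5.
They match, so y = 011 drives D around a cycle from S5 back to itself; pumping y any number of times keeps D in S5 before reading z, and xyⁱz ∈ L(D) for every i ≥ 0.

yes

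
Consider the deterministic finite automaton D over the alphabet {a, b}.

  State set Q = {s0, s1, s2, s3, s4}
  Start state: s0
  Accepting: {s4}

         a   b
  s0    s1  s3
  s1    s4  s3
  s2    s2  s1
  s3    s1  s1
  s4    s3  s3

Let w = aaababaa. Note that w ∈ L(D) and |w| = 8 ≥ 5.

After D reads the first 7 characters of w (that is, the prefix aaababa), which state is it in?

State sequence: s0 -a-> s1 -a-> s4 -a-> s3 -b-> s1 -a-> s4 -b-> s3 -a-> s1

After reading 7 characters, D is in state s1.
(This kind of state-tracing is the core of the pumping-lemma construction: with 5 states, pigeonhole forces a repeat within the first 5 steps.)

s1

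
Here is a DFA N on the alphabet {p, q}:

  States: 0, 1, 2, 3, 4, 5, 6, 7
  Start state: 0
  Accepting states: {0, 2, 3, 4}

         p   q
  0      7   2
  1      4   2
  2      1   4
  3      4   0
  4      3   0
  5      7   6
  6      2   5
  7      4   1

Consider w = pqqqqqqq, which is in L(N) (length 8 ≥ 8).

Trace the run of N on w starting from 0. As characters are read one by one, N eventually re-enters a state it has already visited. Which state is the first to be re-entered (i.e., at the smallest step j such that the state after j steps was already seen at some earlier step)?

0

Run of N on w = p q q q q q q q:
  step 0: 0  (start)
  step 1: 7  (read p: 0→7)
  step 2: 1  (read q: 7→1)
  step 3: 2  (read q: 1→2)
  step 4: 4  (read q: 2→4)
  step 5: 0  (read q: 4→0)   ← first repeat (0 seen earlier)
  step 6: 2  (read q: 0→2)
  step 7: 4  (read q: 2→4)
  step 8: 0  (read q: 4→0)

The earliest repeat is at step j = 5: N is in 0, which it already visited at step i = 0.
With |Q| = 8, pigeonhole forces a state repeat no later than step 8; the substring read between the first and second visits to that state can be pumped.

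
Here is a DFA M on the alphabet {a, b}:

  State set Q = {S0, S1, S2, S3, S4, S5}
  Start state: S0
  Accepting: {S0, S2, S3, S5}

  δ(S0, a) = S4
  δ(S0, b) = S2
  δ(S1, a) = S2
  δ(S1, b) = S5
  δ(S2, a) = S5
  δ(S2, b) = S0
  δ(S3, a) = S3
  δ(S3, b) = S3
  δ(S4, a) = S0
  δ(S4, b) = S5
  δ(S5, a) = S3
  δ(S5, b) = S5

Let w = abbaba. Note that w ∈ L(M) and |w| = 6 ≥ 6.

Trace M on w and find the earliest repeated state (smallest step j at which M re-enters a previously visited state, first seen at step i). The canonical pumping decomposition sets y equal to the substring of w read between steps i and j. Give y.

Run of M on w = a b b a b a:
  step 0: S0  (start)
  step 1: S4  (read a: S0→S4)
  step 2: S5  (read b: S4→S5)
  step 3: S5  (read b: S5→S5)   ← first repeat (S5 seen earlier)
  step 4: S3  (read a: S5→S3)
  step 5: S3  (read b: S3→S3)
  step 6: S3  (read a: S3→S3)

So i = 2, j = 3, giving x = w[0:2] = ab, y = w[2:3] = b, z = w[3:6] = aba.
Check: |xy| = 3 ≤ 6 and |y| = 1 ≥ 1. Reading y takes M from S5 back to S5, so every xyⁱz is accepted.
With |Q| = 6, pigeonhole forces a state repeat no later than step 6; the substring read between the first and second visits to that state can be pumped.

b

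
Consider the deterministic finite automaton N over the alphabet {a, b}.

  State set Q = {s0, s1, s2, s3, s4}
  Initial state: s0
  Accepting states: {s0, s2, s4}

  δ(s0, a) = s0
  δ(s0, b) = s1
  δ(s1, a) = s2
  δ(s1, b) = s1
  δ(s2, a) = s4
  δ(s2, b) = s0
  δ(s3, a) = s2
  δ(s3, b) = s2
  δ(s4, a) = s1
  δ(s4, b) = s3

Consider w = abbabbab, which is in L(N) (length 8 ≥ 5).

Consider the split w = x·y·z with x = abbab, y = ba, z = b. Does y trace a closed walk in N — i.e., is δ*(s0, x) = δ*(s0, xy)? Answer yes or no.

no

Run of N on the first 7 characters of w = a b b a b b a:
  step 0: s0  (start)
  step 1: s0  (read a: s0→s0)
  step 2: s1  (read b: s0→s1)
  step 3: s1  (read b: s1→s1)
  step 4: s2  (read a: s1→s2)
  step 5: s0  (read b: s2→s0)
  step 6: s1  (read b: s0→s1)
  step 7: s2  (read a: s1→s2)

After x (step 5): s0. After xy (step 7): s2.
They differ (s0 ≠ s2), so y is not a cycle from the state after x; this split is not the one the pumping-lemma construction produces, and pumping y need not keep the string in L(N).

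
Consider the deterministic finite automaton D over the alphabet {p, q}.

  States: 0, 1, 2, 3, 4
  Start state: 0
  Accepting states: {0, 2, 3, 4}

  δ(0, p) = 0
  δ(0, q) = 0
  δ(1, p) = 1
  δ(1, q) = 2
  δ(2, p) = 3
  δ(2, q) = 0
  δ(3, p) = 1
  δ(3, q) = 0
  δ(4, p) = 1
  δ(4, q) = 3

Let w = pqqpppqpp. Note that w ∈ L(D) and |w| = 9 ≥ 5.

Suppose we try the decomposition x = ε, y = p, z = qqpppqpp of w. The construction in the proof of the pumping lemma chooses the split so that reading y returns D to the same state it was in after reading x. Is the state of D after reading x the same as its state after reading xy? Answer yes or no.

State sequence: 0 -p-> 0

After x (step 0): 0. After xy (step 1): 0.
They match, so y = p drives D around a cycle from 0 back to itself; pumping y any number of times keeps D in 0 before reading z, and xyⁱz ∈ L(D) for every i ≥ 0.

yes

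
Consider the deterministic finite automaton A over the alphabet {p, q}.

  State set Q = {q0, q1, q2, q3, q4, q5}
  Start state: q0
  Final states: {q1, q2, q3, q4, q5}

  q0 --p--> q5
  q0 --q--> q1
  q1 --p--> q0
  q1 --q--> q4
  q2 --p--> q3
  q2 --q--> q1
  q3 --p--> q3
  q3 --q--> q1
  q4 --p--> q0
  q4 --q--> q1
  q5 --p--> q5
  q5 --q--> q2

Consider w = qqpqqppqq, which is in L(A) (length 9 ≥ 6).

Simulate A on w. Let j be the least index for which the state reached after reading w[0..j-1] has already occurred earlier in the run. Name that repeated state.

Run of A on w = q q p q q p p q q:
  step 0: q0  (start)
  step 1: q1  (read q: q0→q1)
  step 2: q4  (read q: q1→q4)
  step 3: q0  (read p: q4→q0)   ← first repeat (q0 seen earlier)
  step 4: q1  (read q: q0→q1)
  step 5: q4  (read q: q1→q4)
  step 6: q0  (read p: q4→q0)
  step 7: q5  (read p: q0→q5)
  step 8: q2  (read q: q5→q2)
  step 9: q1  (read q: q2→q1)

The earliest repeat is at step j = 3: A is in q0, which it already visited at step i = 0.

q0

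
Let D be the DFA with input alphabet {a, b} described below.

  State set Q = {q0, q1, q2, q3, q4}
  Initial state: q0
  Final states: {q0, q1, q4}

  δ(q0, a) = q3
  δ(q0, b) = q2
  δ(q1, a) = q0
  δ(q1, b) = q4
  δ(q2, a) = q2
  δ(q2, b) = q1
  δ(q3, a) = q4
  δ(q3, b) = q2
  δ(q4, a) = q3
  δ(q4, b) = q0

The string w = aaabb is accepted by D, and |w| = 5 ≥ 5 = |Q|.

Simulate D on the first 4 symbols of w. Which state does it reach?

q2

Run of D on the first 4 characters of w = a a a b:
  step 0: q0  (start)
  step 1: q3  (read a: q0→q3)
  step 2: q4  (read a: q3→q4)
  step 3: q3  (read a: q4→q3)
  step 4: q2  (read b: q3→q2)

After reading 4 characters, D is in state q2.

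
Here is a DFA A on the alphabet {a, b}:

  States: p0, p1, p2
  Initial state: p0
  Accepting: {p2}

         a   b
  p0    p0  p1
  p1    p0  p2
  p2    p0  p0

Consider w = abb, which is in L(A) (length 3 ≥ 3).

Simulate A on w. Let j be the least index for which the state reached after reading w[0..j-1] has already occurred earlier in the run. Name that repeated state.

Run of A on w = a b b:
  step 0: p0  (start)
  step 1: p0  (read a: p0→p0)   ← first repeat (p0 seen earlier)
  step 2: p1  (read b: p0→p1)
  step 3: p2  (read b: p1→p2)

The earliest repeat is at step j = 1: A is in p0, which it already visited at step i = 0.
The DFA has 3 states, so the proof of the pumping lemma guarantees a repeated state among the first 3+1 visited; the segment between the two visits is the pumpable y.

p0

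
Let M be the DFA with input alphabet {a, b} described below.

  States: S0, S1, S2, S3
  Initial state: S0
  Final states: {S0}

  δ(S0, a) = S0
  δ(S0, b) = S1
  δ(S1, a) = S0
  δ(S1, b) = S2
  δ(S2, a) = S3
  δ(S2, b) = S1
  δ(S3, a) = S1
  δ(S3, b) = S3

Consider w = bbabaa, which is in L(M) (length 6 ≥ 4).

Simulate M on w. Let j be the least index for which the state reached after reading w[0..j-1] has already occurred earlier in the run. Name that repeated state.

Run of M on w = b b a b a a:
  step 0: S0  (start)
  step 1: S1  (read b: S0→S1)
  step 2: S2  (read b: S1→S2)
  step 3: S3  (read a: S2→S3)
  step 4: S3  (read b: S3→S3)   ← first repeat (S3 seen earlier)
  step 5: S1  (read a: S3→S1)
  step 6: S0  (read a: S1→S0)

The earliest repeat is at step j = 4: M is in S3, which it already visited at step i = 3.
Since M has 4 states, any run of length ≥ 4 visits 4+1 states, so by pigeonhole some state repeats within the first 4 steps — that repeat gives the pumpable loop.

S3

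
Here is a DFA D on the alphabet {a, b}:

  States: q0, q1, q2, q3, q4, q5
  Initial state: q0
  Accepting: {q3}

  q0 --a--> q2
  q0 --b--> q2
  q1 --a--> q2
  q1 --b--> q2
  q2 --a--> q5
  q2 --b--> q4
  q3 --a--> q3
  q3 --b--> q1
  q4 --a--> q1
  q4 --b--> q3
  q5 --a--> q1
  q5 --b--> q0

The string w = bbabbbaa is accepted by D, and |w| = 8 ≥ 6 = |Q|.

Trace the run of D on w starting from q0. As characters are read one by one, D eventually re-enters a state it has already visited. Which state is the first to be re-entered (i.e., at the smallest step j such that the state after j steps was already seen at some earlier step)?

Run of D on w = b b a b b b a a:
  step 0: q0  (start)
  step 1: q2  (read b: q0→q2)
  step 2: q4  (read b: q2→q4)
  step 3: q1  (read a: q4→q1)
  step 4: q2  (read b: q1→q2)   ← first repeat (q2 seen earlier)
  step 5: q4  (read b: q2→q4)
  step 6: q3  (read b: q4→q3)
  step 7: q3  (read a: q3→q3)
  step 8: q3  (read a: q3→q3)

The earliest repeat is at step j = 4: D is in q2, which it already visited at step i = 1.
The DFA has 6 states, so the proof of the pumping lemma guarantees a repeated state among the first 6+1 visited; the segment between the two visits is the pumpable y.

q2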